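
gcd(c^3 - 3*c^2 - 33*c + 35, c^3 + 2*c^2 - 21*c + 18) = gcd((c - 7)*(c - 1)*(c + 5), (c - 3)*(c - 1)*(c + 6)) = c - 1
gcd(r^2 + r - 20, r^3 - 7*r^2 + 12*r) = r - 4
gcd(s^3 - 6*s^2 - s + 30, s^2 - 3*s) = s - 3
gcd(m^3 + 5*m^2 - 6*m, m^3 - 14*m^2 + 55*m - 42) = m - 1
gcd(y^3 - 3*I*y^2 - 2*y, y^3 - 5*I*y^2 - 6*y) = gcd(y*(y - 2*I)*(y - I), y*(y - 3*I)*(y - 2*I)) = y^2 - 2*I*y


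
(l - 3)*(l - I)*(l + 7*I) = l^3 - 3*l^2 + 6*I*l^2 + 7*l - 18*I*l - 21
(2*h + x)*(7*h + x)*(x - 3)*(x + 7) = 14*h^2*x^2 + 56*h^2*x - 294*h^2 + 9*h*x^3 + 36*h*x^2 - 189*h*x + x^4 + 4*x^3 - 21*x^2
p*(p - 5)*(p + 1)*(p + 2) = p^4 - 2*p^3 - 13*p^2 - 10*p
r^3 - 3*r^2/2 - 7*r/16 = r*(r - 7/4)*(r + 1/4)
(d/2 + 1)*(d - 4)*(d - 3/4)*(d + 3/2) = d^4/2 - 5*d^3/8 - 85*d^2/16 - 15*d/8 + 9/2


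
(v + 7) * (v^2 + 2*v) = v^3 + 9*v^2 + 14*v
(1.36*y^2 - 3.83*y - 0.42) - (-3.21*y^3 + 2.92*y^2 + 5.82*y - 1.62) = 3.21*y^3 - 1.56*y^2 - 9.65*y + 1.2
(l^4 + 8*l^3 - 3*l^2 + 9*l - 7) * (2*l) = 2*l^5 + 16*l^4 - 6*l^3 + 18*l^2 - 14*l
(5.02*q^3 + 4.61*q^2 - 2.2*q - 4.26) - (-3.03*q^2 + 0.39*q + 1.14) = 5.02*q^3 + 7.64*q^2 - 2.59*q - 5.4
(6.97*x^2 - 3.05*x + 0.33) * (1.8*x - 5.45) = 12.546*x^3 - 43.4765*x^2 + 17.2165*x - 1.7985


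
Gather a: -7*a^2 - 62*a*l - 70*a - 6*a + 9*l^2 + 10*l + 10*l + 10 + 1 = -7*a^2 + a*(-62*l - 76) + 9*l^2 + 20*l + 11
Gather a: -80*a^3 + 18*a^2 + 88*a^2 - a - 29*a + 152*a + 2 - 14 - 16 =-80*a^3 + 106*a^2 + 122*a - 28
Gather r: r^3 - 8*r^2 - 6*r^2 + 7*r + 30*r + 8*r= r^3 - 14*r^2 + 45*r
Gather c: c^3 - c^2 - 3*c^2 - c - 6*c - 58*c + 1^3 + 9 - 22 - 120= c^3 - 4*c^2 - 65*c - 132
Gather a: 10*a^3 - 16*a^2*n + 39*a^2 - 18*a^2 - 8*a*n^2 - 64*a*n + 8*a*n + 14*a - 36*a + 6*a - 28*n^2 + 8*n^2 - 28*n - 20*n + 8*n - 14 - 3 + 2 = 10*a^3 + a^2*(21 - 16*n) + a*(-8*n^2 - 56*n - 16) - 20*n^2 - 40*n - 15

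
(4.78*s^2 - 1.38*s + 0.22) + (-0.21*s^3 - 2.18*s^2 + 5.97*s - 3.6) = -0.21*s^3 + 2.6*s^2 + 4.59*s - 3.38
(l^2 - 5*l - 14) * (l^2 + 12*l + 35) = l^4 + 7*l^3 - 39*l^2 - 343*l - 490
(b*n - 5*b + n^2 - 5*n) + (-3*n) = b*n - 5*b + n^2 - 8*n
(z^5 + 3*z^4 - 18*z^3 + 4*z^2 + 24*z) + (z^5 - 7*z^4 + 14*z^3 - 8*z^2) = 2*z^5 - 4*z^4 - 4*z^3 - 4*z^2 + 24*z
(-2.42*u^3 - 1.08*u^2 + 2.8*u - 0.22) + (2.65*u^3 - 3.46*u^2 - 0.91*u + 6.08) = 0.23*u^3 - 4.54*u^2 + 1.89*u + 5.86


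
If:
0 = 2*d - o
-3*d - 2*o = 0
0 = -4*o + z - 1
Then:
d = 0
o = 0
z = 1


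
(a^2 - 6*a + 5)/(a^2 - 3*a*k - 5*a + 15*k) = (a - 1)/(a - 3*k)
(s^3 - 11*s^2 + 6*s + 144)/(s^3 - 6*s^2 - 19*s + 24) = (s - 6)/(s - 1)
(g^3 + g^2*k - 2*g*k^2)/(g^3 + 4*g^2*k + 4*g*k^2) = (g - k)/(g + 2*k)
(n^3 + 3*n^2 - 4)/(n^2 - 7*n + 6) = (n^2 + 4*n + 4)/(n - 6)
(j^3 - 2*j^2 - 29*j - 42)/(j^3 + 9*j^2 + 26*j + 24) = (j - 7)/(j + 4)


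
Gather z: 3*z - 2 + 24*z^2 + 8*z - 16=24*z^2 + 11*z - 18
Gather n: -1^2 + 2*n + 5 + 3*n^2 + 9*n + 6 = 3*n^2 + 11*n + 10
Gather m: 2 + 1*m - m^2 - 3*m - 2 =-m^2 - 2*m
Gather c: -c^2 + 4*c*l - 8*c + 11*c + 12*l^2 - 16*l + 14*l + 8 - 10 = -c^2 + c*(4*l + 3) + 12*l^2 - 2*l - 2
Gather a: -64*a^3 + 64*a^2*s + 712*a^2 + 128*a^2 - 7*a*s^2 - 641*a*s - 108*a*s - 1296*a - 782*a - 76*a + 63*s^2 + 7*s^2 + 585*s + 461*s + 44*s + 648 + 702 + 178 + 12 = -64*a^3 + a^2*(64*s + 840) + a*(-7*s^2 - 749*s - 2154) + 70*s^2 + 1090*s + 1540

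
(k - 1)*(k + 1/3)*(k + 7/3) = k^3 + 5*k^2/3 - 17*k/9 - 7/9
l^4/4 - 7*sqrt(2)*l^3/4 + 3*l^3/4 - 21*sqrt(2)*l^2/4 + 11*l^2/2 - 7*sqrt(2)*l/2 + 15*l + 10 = (l/2 + 1/2)*(l/2 + 1)*(l - 5*sqrt(2))*(l - 2*sqrt(2))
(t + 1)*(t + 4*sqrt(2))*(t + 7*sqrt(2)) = t^3 + t^2 + 11*sqrt(2)*t^2 + 11*sqrt(2)*t + 56*t + 56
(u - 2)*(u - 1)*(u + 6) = u^3 + 3*u^2 - 16*u + 12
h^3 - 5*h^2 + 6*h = h*(h - 3)*(h - 2)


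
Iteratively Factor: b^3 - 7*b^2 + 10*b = (b - 2)*(b^2 - 5*b) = (b - 5)*(b - 2)*(b)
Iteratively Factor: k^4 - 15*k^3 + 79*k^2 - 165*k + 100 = (k - 5)*(k^3 - 10*k^2 + 29*k - 20) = (k - 5)^2*(k^2 - 5*k + 4) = (k - 5)^2*(k - 4)*(k - 1)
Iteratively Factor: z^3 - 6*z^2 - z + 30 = (z - 3)*(z^2 - 3*z - 10) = (z - 5)*(z - 3)*(z + 2)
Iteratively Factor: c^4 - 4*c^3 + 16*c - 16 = (c - 2)*(c^3 - 2*c^2 - 4*c + 8) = (c - 2)^2*(c^2 - 4) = (c - 2)^2*(c + 2)*(c - 2)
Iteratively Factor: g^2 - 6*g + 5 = (g - 5)*(g - 1)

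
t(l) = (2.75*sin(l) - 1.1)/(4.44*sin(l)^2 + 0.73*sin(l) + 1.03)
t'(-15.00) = 1.01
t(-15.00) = -1.19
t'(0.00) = 3.43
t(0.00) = -1.07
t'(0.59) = 0.56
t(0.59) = 0.15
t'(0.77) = 0.24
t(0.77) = 0.22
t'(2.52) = -0.48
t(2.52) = 0.17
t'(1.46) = 0.00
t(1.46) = 0.27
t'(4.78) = -0.06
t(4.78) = -0.81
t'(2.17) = -0.09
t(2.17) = 0.25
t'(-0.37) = -0.77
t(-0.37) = -1.56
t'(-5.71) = 0.60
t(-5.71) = 0.14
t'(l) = (-8.88*sin(l)*cos(l) - 0.73*cos(l))*(2.75*sin(l) - 1.1)/(4.44*sin(l)^2 + 0.73*sin(l) + 1.03)^2 + 2.75*cos(l)/(4.44*sin(l)^2 + 0.73*sin(l) + 1.03)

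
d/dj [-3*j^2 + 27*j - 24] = 27 - 6*j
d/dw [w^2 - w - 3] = 2*w - 1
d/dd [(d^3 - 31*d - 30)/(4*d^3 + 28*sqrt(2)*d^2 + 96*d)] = (d*(3*d^2 - 31)*(d^2 + 7*sqrt(2)*d + 24) + (3*d^2 + 14*sqrt(2)*d + 24)*(-d^3 + 31*d + 30))/(4*d^2*(d^2 + 7*sqrt(2)*d + 24)^2)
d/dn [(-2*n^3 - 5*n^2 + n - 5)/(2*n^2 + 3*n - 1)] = (-4*n^4 - 12*n^3 - 11*n^2 + 30*n + 14)/(4*n^4 + 12*n^3 + 5*n^2 - 6*n + 1)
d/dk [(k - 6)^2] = 2*k - 12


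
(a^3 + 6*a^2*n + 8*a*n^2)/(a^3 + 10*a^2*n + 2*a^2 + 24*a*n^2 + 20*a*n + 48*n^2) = a*(a + 2*n)/(a^2 + 6*a*n + 2*a + 12*n)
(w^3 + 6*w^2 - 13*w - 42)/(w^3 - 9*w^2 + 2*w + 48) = (w + 7)/(w - 8)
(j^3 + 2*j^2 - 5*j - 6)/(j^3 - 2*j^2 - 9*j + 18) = (j + 1)/(j - 3)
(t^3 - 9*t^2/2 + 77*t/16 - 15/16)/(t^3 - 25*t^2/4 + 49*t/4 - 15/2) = (t - 1/4)/(t - 2)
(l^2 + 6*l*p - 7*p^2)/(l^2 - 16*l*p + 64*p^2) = (l^2 + 6*l*p - 7*p^2)/(l^2 - 16*l*p + 64*p^2)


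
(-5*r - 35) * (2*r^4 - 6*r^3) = -10*r^5 - 40*r^4 + 210*r^3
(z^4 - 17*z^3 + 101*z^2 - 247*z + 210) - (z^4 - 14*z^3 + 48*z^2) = -3*z^3 + 53*z^2 - 247*z + 210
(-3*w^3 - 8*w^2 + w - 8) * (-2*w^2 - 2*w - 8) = 6*w^5 + 22*w^4 + 38*w^3 + 78*w^2 + 8*w + 64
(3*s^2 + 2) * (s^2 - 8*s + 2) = 3*s^4 - 24*s^3 + 8*s^2 - 16*s + 4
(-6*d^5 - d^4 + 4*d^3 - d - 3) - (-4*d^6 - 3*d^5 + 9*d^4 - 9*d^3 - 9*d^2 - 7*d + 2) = 4*d^6 - 3*d^5 - 10*d^4 + 13*d^3 + 9*d^2 + 6*d - 5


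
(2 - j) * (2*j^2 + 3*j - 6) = -2*j^3 + j^2 + 12*j - 12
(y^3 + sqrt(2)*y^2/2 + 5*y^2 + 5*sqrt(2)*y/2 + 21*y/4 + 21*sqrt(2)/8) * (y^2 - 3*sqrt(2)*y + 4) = y^5 - 5*sqrt(2)*y^4/2 + 5*y^4 - 25*sqrt(2)*y^3/2 + 25*y^3/4 - 89*sqrt(2)*y^2/8 + 5*y^2 + 21*y/4 + 10*sqrt(2)*y + 21*sqrt(2)/2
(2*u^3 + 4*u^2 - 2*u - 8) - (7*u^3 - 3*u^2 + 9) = -5*u^3 + 7*u^2 - 2*u - 17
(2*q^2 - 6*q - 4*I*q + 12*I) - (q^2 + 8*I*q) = q^2 - 6*q - 12*I*q + 12*I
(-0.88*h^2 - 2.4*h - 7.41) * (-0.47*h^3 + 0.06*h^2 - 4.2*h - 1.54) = 0.4136*h^5 + 1.0752*h^4 + 7.0347*h^3 + 10.9906*h^2 + 34.818*h + 11.4114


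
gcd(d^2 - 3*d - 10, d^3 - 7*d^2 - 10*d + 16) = d + 2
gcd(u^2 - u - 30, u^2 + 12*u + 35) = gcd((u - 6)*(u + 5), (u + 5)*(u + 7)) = u + 5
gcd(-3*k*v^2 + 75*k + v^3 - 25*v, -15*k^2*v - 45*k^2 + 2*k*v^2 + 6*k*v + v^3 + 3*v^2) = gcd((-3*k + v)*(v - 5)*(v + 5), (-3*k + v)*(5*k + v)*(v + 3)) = -3*k + v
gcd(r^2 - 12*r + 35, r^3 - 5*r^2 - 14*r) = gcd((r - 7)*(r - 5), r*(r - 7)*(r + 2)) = r - 7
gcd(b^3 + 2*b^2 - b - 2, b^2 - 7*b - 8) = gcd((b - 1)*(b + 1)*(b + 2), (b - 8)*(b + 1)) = b + 1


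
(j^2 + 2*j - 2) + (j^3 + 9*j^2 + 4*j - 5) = j^3 + 10*j^2 + 6*j - 7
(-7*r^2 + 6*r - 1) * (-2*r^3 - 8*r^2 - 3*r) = 14*r^5 + 44*r^4 - 25*r^3 - 10*r^2 + 3*r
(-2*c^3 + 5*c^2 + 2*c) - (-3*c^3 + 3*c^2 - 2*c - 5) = c^3 + 2*c^2 + 4*c + 5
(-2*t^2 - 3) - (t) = -2*t^2 - t - 3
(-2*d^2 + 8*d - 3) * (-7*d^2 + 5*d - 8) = 14*d^4 - 66*d^3 + 77*d^2 - 79*d + 24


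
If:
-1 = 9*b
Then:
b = -1/9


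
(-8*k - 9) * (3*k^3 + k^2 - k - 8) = -24*k^4 - 35*k^3 - k^2 + 73*k + 72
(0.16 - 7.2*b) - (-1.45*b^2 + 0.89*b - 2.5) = 1.45*b^2 - 8.09*b + 2.66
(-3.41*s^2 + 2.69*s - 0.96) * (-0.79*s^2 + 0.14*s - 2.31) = 2.6939*s^4 - 2.6025*s^3 + 9.0121*s^2 - 6.3483*s + 2.2176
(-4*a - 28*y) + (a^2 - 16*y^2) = a^2 - 4*a - 16*y^2 - 28*y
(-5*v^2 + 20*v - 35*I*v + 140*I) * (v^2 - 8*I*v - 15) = -5*v^4 + 20*v^3 + 5*I*v^3 - 205*v^2 - 20*I*v^2 + 820*v + 525*I*v - 2100*I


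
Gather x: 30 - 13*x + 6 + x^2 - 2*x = x^2 - 15*x + 36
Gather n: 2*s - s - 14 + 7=s - 7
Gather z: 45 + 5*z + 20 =5*z + 65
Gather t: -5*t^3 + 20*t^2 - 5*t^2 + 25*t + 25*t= -5*t^3 + 15*t^2 + 50*t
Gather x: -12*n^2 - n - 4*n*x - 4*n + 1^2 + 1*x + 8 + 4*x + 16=-12*n^2 - 5*n + x*(5 - 4*n) + 25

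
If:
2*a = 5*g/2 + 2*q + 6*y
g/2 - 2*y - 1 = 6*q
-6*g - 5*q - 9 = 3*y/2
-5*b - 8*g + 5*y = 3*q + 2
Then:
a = 208*y/77 - 41/22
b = 81*y/70 + 9/5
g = 2*y/77 - 14/11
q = -51*y/154 - 3/11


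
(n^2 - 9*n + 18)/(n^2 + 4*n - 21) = (n - 6)/(n + 7)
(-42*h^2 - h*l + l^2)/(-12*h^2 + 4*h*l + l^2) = (7*h - l)/(2*h - l)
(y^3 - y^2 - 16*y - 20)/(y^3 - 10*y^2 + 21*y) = (y^3 - y^2 - 16*y - 20)/(y*(y^2 - 10*y + 21))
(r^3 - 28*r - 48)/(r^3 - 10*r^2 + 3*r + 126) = (r^2 + 6*r + 8)/(r^2 - 4*r - 21)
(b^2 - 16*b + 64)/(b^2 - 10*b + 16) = (b - 8)/(b - 2)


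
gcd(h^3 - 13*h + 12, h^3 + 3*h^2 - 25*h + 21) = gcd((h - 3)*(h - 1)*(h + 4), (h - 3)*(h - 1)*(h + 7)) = h^2 - 4*h + 3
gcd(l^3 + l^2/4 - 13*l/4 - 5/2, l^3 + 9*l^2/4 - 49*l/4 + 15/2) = l - 2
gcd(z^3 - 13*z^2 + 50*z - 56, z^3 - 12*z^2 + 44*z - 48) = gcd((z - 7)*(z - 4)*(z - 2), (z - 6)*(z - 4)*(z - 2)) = z^2 - 6*z + 8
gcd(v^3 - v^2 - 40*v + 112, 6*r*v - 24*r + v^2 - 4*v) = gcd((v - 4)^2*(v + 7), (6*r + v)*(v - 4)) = v - 4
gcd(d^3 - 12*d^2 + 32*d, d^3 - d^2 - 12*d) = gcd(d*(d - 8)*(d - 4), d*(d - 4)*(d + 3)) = d^2 - 4*d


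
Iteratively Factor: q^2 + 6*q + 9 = (q + 3)*(q + 3)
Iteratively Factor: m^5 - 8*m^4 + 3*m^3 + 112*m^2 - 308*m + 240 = (m - 3)*(m^4 - 5*m^3 - 12*m^2 + 76*m - 80) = (m - 3)*(m - 2)*(m^3 - 3*m^2 - 18*m + 40) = (m - 3)*(m - 2)^2*(m^2 - m - 20) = (m - 3)*(m - 2)^2*(m + 4)*(m - 5)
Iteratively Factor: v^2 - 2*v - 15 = (v + 3)*(v - 5)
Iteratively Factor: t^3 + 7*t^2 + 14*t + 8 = (t + 2)*(t^2 + 5*t + 4) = (t + 2)*(t + 4)*(t + 1)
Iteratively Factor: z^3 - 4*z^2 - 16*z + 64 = (z - 4)*(z^2 - 16) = (z - 4)^2*(z + 4)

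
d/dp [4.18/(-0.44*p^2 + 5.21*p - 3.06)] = (3.6784*p - 21.7778)/(0.44*p^2 - 5.21*p + 3.06)^2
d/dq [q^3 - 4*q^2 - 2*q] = 3*q^2 - 8*q - 2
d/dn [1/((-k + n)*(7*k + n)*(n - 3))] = ((k - n)*(7*k + n) + (k - n)*(n - 3) - (7*k + n)*(n - 3))/((k - n)^2*(7*k + n)^2*(n - 3)^2)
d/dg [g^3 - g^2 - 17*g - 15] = 3*g^2 - 2*g - 17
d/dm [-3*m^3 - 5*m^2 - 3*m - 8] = -9*m^2 - 10*m - 3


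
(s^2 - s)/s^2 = (s - 1)/s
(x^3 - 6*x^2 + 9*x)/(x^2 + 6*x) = (x^2 - 6*x + 9)/(x + 6)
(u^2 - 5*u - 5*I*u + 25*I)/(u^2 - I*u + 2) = (u^2 - 5*u - 5*I*u + 25*I)/(u^2 - I*u + 2)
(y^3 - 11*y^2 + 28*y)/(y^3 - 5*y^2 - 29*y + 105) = y*(y - 4)/(y^2 + 2*y - 15)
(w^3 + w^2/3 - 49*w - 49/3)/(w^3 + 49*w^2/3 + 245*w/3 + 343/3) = (3*w^2 - 20*w - 7)/(3*w^2 + 28*w + 49)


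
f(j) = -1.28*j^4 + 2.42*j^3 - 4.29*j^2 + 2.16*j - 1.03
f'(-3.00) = 231.48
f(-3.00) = -215.14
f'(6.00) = -893.88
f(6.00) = -1278.67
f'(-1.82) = 72.69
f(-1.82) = -47.80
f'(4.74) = -420.66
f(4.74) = -475.59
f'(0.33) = -0.06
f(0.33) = -0.71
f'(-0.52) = 9.30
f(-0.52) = -3.75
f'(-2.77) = 190.45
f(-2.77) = -166.72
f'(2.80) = -77.34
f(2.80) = -54.17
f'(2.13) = -32.66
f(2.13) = -18.85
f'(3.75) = -197.92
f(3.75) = -178.77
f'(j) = -5.12*j^3 + 7.26*j^2 - 8.58*j + 2.16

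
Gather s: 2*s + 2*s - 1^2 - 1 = 4*s - 2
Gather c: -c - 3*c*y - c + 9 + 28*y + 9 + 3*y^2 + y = c*(-3*y - 2) + 3*y^2 + 29*y + 18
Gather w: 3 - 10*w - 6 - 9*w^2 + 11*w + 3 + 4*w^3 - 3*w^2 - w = 4*w^3 - 12*w^2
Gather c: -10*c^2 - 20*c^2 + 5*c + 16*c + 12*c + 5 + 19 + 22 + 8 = -30*c^2 + 33*c + 54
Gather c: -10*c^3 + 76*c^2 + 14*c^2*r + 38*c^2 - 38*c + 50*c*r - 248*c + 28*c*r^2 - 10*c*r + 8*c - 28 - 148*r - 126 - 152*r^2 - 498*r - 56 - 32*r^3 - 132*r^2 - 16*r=-10*c^3 + c^2*(14*r + 114) + c*(28*r^2 + 40*r - 278) - 32*r^3 - 284*r^2 - 662*r - 210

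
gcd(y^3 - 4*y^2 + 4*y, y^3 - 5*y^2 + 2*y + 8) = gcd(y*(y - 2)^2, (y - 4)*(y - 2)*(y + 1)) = y - 2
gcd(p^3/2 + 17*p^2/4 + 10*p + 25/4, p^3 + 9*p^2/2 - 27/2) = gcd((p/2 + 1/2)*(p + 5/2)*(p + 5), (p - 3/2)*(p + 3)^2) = 1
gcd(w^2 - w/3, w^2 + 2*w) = w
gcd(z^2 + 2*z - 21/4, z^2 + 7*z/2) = z + 7/2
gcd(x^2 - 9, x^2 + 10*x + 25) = 1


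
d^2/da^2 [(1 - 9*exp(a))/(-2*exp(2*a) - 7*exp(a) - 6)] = (36*exp(4*a) - 142*exp(3*a) - 690*exp(2*a) - 379*exp(a) + 366)*exp(a)/(8*exp(6*a) + 84*exp(5*a) + 366*exp(4*a) + 847*exp(3*a) + 1098*exp(2*a) + 756*exp(a) + 216)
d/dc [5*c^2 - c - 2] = 10*c - 1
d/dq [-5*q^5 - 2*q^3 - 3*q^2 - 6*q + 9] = -25*q^4 - 6*q^2 - 6*q - 6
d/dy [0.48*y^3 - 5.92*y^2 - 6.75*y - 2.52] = 1.44*y^2 - 11.84*y - 6.75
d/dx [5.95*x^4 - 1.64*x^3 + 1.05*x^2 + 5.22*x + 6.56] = 23.8*x^3 - 4.92*x^2 + 2.1*x + 5.22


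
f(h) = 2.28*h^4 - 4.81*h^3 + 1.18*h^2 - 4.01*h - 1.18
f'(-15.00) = -34066.16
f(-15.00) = 131983.22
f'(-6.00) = -2507.57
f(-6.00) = 4059.20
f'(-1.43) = -63.56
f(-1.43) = 30.57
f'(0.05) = -3.93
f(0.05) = -1.38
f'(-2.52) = -247.54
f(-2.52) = 185.34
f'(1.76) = 5.17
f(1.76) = -8.93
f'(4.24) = 441.75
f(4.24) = 373.27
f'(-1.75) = -101.21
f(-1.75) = 56.61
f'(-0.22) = -5.32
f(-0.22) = -0.18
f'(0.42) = -4.89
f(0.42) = -2.94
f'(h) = 9.12*h^3 - 14.43*h^2 + 2.36*h - 4.01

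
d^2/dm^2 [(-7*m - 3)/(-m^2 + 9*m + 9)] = 2*(3*(20 - 7*m)*(-m^2 + 9*m + 9) - (2*m - 9)^2*(7*m + 3))/(-m^2 + 9*m + 9)^3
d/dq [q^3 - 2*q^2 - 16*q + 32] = 3*q^2 - 4*q - 16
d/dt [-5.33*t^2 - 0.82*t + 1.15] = -10.66*t - 0.82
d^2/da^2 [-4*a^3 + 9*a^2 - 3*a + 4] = 18 - 24*a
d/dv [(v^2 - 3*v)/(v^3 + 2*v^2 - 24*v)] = (-v^2 + 6*v - 18)/(v^4 + 4*v^3 - 44*v^2 - 96*v + 576)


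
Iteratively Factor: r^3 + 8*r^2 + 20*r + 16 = (r + 2)*(r^2 + 6*r + 8) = (r + 2)*(r + 4)*(r + 2)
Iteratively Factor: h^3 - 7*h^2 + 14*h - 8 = (h - 2)*(h^2 - 5*h + 4) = (h - 4)*(h - 2)*(h - 1)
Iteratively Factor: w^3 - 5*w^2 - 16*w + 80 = (w - 5)*(w^2 - 16) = (w - 5)*(w - 4)*(w + 4)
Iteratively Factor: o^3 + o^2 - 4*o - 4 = (o + 2)*(o^2 - o - 2) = (o + 1)*(o + 2)*(o - 2)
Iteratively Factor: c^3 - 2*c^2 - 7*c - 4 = (c - 4)*(c^2 + 2*c + 1) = (c - 4)*(c + 1)*(c + 1)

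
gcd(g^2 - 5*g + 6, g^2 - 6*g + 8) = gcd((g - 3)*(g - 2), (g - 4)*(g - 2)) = g - 2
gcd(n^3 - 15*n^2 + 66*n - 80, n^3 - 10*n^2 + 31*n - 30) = n^2 - 7*n + 10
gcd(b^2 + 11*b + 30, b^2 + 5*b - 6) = b + 6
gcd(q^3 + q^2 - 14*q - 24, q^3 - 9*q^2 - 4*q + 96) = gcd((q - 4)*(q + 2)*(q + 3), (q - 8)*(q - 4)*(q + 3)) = q^2 - q - 12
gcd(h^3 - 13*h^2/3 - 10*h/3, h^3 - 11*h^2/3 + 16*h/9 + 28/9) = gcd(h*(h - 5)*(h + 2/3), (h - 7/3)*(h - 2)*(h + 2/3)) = h + 2/3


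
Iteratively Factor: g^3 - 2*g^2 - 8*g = (g - 4)*(g^2 + 2*g) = g*(g - 4)*(g + 2)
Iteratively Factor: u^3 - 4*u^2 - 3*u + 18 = (u - 3)*(u^2 - u - 6) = (u - 3)*(u + 2)*(u - 3)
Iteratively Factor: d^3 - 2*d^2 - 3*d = (d - 3)*(d^2 + d) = (d - 3)*(d + 1)*(d)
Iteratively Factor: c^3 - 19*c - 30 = (c + 2)*(c^2 - 2*c - 15) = (c + 2)*(c + 3)*(c - 5)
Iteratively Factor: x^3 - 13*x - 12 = (x + 3)*(x^2 - 3*x - 4) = (x + 1)*(x + 3)*(x - 4)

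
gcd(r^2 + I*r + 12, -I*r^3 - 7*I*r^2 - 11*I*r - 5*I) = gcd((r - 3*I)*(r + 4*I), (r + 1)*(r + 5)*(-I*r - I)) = 1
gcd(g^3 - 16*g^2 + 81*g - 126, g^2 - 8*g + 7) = g - 7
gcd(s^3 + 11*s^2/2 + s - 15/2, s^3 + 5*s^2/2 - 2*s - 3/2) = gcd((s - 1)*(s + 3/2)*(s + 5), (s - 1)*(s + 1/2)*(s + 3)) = s - 1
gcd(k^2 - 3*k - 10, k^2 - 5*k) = k - 5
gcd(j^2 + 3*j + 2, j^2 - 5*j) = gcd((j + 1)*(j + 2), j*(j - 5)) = 1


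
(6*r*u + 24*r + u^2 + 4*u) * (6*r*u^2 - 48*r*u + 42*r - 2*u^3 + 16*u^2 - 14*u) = 36*r^2*u^3 - 144*r^2*u^2 - 900*r^2*u + 1008*r^2 - 6*r*u^4 + 24*r*u^3 + 150*r*u^2 - 168*r*u - 2*u^5 + 8*u^4 + 50*u^3 - 56*u^2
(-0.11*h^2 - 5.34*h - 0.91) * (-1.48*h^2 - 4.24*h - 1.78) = 0.1628*h^4 + 8.3696*h^3 + 24.1842*h^2 + 13.3636*h + 1.6198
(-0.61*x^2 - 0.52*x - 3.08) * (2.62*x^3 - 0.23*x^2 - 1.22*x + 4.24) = -1.5982*x^5 - 1.2221*x^4 - 7.2058*x^3 - 1.2436*x^2 + 1.5528*x - 13.0592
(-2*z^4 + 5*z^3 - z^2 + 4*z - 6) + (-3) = -2*z^4 + 5*z^3 - z^2 + 4*z - 9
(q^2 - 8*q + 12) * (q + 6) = q^3 - 2*q^2 - 36*q + 72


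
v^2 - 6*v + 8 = (v - 4)*(v - 2)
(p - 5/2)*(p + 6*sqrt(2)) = p^2 - 5*p/2 + 6*sqrt(2)*p - 15*sqrt(2)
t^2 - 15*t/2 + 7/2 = (t - 7)*(t - 1/2)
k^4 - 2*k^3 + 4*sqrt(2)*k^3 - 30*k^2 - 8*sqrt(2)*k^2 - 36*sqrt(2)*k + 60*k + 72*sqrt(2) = (k - 2)*(k - 3*sqrt(2))*(k + sqrt(2))*(k + 6*sqrt(2))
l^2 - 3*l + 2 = (l - 2)*(l - 1)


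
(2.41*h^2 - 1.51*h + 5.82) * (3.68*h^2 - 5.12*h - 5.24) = 8.8688*h^4 - 17.896*h^3 + 16.5204*h^2 - 21.886*h - 30.4968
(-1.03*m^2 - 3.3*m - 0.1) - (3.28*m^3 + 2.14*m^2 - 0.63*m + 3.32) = -3.28*m^3 - 3.17*m^2 - 2.67*m - 3.42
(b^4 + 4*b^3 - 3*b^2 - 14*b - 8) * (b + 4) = b^5 + 8*b^4 + 13*b^3 - 26*b^2 - 64*b - 32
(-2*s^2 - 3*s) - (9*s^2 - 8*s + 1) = -11*s^2 + 5*s - 1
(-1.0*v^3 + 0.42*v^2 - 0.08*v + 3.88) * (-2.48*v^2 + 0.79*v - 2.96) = 2.48*v^5 - 1.8316*v^4 + 3.4902*v^3 - 10.9288*v^2 + 3.302*v - 11.4848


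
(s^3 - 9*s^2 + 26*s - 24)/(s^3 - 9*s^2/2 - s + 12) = 2*(s - 3)/(2*s + 3)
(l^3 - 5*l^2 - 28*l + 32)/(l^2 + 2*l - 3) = (l^2 - 4*l - 32)/(l + 3)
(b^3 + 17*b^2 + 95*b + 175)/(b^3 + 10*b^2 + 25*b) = (b + 7)/b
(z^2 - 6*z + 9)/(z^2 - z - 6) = (z - 3)/(z + 2)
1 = 1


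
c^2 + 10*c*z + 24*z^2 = (c + 4*z)*(c + 6*z)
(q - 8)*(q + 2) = q^2 - 6*q - 16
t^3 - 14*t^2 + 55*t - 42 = (t - 7)*(t - 6)*(t - 1)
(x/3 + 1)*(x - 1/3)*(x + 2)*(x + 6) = x^4/3 + 32*x^3/9 + 97*x^2/9 + 8*x - 4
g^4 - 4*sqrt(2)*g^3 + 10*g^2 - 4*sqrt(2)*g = g*(g - 2*sqrt(2))*(g - sqrt(2))^2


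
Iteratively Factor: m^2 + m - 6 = (m + 3)*(m - 2)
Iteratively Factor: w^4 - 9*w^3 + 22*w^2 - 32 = (w + 1)*(w^3 - 10*w^2 + 32*w - 32) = (w - 2)*(w + 1)*(w^2 - 8*w + 16) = (w - 4)*(w - 2)*(w + 1)*(w - 4)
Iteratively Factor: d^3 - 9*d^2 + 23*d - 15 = (d - 3)*(d^2 - 6*d + 5) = (d - 3)*(d - 1)*(d - 5)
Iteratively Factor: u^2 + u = (u + 1)*(u)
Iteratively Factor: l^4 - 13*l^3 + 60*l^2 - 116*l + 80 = (l - 5)*(l^3 - 8*l^2 + 20*l - 16) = (l - 5)*(l - 2)*(l^2 - 6*l + 8) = (l - 5)*(l - 4)*(l - 2)*(l - 2)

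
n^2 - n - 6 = (n - 3)*(n + 2)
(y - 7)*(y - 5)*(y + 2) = y^3 - 10*y^2 + 11*y + 70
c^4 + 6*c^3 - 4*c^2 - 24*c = c*(c - 2)*(c + 2)*(c + 6)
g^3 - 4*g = g*(g - 2)*(g + 2)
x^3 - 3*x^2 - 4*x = x*(x - 4)*(x + 1)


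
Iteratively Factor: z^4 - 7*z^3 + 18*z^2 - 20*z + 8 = (z - 1)*(z^3 - 6*z^2 + 12*z - 8) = (z - 2)*(z - 1)*(z^2 - 4*z + 4) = (z - 2)^2*(z - 1)*(z - 2)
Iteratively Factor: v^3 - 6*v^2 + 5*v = (v)*(v^2 - 6*v + 5) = v*(v - 1)*(v - 5)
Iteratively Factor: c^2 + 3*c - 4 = (c - 1)*(c + 4)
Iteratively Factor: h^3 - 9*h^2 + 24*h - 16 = (h - 4)*(h^2 - 5*h + 4) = (h - 4)*(h - 1)*(h - 4)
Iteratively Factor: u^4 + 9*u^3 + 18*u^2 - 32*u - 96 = (u + 3)*(u^3 + 6*u^2 - 32) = (u - 2)*(u + 3)*(u^2 + 8*u + 16) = (u - 2)*(u + 3)*(u + 4)*(u + 4)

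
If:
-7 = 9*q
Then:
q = -7/9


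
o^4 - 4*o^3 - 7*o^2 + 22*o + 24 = (o - 4)*(o - 3)*(o + 1)*(o + 2)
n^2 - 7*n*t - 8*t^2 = (n - 8*t)*(n + t)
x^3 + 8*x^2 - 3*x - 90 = (x - 3)*(x + 5)*(x + 6)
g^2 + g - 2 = (g - 1)*(g + 2)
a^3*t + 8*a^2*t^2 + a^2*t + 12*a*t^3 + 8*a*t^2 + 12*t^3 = (a + 2*t)*(a + 6*t)*(a*t + t)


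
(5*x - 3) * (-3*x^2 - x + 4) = -15*x^3 + 4*x^2 + 23*x - 12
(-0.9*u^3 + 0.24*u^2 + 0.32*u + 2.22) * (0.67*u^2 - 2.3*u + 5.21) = -0.603*u^5 + 2.2308*u^4 - 5.0266*u^3 + 2.0018*u^2 - 3.4388*u + 11.5662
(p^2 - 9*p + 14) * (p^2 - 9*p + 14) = p^4 - 18*p^3 + 109*p^2 - 252*p + 196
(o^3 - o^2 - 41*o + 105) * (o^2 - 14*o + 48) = o^5 - 15*o^4 + 21*o^3 + 631*o^2 - 3438*o + 5040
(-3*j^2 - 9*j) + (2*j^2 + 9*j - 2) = -j^2 - 2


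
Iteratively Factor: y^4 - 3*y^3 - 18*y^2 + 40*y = (y - 2)*(y^3 - y^2 - 20*y) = y*(y - 2)*(y^2 - y - 20) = y*(y - 2)*(y + 4)*(y - 5)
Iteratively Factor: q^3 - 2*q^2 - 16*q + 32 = (q - 2)*(q^2 - 16) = (q - 4)*(q - 2)*(q + 4)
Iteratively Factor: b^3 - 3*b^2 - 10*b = (b + 2)*(b^2 - 5*b) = b*(b + 2)*(b - 5)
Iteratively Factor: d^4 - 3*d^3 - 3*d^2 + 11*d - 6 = (d - 1)*(d^3 - 2*d^2 - 5*d + 6) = (d - 1)*(d + 2)*(d^2 - 4*d + 3) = (d - 1)^2*(d + 2)*(d - 3)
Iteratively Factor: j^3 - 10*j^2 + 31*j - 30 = (j - 3)*(j^2 - 7*j + 10) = (j - 5)*(j - 3)*(j - 2)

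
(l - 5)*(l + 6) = l^2 + l - 30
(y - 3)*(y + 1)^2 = y^3 - y^2 - 5*y - 3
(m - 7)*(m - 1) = m^2 - 8*m + 7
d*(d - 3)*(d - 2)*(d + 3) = d^4 - 2*d^3 - 9*d^2 + 18*d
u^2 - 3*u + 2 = (u - 2)*(u - 1)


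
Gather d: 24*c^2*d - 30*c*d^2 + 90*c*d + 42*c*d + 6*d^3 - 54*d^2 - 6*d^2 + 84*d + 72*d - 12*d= 6*d^3 + d^2*(-30*c - 60) + d*(24*c^2 + 132*c + 144)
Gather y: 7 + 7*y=7*y + 7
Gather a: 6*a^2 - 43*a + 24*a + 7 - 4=6*a^2 - 19*a + 3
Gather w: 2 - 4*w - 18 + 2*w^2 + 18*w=2*w^2 + 14*w - 16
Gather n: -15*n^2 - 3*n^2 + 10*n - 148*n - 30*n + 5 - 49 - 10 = -18*n^2 - 168*n - 54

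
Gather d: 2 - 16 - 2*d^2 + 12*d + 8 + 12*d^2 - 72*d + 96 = 10*d^2 - 60*d + 90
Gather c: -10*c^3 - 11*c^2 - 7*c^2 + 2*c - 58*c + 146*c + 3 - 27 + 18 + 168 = -10*c^3 - 18*c^2 + 90*c + 162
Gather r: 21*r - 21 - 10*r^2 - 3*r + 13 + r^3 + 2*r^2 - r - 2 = r^3 - 8*r^2 + 17*r - 10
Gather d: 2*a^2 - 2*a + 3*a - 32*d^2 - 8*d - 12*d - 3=2*a^2 + a - 32*d^2 - 20*d - 3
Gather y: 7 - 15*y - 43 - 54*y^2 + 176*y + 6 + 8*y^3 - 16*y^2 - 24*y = 8*y^3 - 70*y^2 + 137*y - 30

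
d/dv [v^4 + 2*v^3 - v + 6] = 4*v^3 + 6*v^2 - 1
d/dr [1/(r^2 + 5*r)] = (-2*r - 5)/(r^2*(r + 5)^2)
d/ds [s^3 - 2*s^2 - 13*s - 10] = 3*s^2 - 4*s - 13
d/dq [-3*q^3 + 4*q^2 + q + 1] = -9*q^2 + 8*q + 1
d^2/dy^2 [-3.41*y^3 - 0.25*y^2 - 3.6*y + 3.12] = -20.46*y - 0.5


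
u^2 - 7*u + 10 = (u - 5)*(u - 2)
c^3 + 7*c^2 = c^2*(c + 7)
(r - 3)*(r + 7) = r^2 + 4*r - 21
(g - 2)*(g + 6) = g^2 + 4*g - 12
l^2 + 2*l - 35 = (l - 5)*(l + 7)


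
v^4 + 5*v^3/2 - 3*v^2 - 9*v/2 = v*(v - 3/2)*(v + 1)*(v + 3)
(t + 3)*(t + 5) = t^2 + 8*t + 15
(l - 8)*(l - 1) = l^2 - 9*l + 8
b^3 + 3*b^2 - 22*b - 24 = (b - 4)*(b + 1)*(b + 6)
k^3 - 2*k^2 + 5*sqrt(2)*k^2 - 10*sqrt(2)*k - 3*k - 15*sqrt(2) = (k - 3)*(k + 1)*(k + 5*sqrt(2))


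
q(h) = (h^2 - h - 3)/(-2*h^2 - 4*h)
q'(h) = (2*h - 1)/(-2*h^2 - 4*h) + (4*h + 4)*(h^2 - h - 3)/(-2*h^2 - 4*h)^2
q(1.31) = 0.30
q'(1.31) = -0.51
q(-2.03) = -25.87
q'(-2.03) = -833.52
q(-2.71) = -1.83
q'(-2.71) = -1.59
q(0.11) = 6.67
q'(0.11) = -62.15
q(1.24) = 0.34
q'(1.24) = -0.56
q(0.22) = 3.25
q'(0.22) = -15.65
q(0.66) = 0.92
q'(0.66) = -1.83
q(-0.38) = -2.01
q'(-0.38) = -5.48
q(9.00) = -0.35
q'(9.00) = -0.02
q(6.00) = -0.28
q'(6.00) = -0.03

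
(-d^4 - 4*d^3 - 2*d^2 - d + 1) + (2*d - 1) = -d^4 - 4*d^3 - 2*d^2 + d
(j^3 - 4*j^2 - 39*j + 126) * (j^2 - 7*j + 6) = j^5 - 11*j^4 - 5*j^3 + 375*j^2 - 1116*j + 756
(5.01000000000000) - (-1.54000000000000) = 6.55000000000000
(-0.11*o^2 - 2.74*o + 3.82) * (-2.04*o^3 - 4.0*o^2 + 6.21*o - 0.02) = 0.2244*o^5 + 6.0296*o^4 + 2.4841*o^3 - 32.2932*o^2 + 23.777*o - 0.0764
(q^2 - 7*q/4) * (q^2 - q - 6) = q^4 - 11*q^3/4 - 17*q^2/4 + 21*q/2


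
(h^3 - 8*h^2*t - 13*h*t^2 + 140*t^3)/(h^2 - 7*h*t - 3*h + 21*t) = (h^2 - h*t - 20*t^2)/(h - 3)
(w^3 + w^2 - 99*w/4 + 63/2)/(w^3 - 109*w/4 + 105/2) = (2*w - 3)/(2*w - 5)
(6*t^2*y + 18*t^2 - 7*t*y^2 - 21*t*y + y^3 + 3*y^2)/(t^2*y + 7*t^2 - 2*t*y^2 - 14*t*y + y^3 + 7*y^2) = (-6*t*y - 18*t + y^2 + 3*y)/(-t*y - 7*t + y^2 + 7*y)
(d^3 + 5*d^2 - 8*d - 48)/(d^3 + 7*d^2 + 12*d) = (d^2 + d - 12)/(d*(d + 3))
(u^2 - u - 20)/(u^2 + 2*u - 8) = (u - 5)/(u - 2)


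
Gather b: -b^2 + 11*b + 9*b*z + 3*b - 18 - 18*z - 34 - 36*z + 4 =-b^2 + b*(9*z + 14) - 54*z - 48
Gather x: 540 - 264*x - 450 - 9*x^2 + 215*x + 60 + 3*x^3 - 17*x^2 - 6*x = 3*x^3 - 26*x^2 - 55*x + 150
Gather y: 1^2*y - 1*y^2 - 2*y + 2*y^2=y^2 - y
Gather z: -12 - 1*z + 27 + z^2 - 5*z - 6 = z^2 - 6*z + 9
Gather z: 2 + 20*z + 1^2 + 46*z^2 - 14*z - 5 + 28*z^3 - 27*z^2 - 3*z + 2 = 28*z^3 + 19*z^2 + 3*z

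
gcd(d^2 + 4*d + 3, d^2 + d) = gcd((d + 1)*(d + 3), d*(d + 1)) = d + 1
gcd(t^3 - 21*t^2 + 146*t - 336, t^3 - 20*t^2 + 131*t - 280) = t^2 - 15*t + 56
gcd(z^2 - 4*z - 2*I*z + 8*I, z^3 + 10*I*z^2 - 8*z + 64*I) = z - 2*I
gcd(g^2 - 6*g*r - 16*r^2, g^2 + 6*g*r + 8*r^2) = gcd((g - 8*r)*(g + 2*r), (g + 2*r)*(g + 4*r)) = g + 2*r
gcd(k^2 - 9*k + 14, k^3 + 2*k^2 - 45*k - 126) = k - 7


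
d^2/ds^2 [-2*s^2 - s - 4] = -4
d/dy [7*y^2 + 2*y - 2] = 14*y + 2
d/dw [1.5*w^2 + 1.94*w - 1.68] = 3.0*w + 1.94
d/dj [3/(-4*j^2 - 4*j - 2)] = 3*(2*j + 1)/(2*j^2 + 2*j + 1)^2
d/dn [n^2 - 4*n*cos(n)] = 4*n*sin(n) + 2*n - 4*cos(n)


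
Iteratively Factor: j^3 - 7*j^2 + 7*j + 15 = (j - 3)*(j^2 - 4*j - 5) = (j - 3)*(j + 1)*(j - 5)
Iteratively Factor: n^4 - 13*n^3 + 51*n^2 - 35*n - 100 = (n - 4)*(n^3 - 9*n^2 + 15*n + 25) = (n - 5)*(n - 4)*(n^2 - 4*n - 5) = (n - 5)*(n - 4)*(n + 1)*(n - 5)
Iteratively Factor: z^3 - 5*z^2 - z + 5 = (z - 5)*(z^2 - 1) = (z - 5)*(z - 1)*(z + 1)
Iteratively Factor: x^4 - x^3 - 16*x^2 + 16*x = (x - 1)*(x^3 - 16*x) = (x - 4)*(x - 1)*(x^2 + 4*x) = x*(x - 4)*(x - 1)*(x + 4)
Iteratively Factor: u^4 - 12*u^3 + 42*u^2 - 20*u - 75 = (u - 5)*(u^3 - 7*u^2 + 7*u + 15) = (u - 5)^2*(u^2 - 2*u - 3) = (u - 5)^2*(u - 3)*(u + 1)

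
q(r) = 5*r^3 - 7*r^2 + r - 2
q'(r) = 15*r^2 - 14*r + 1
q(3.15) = 87.97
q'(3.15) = 105.74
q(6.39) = 1023.15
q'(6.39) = 524.02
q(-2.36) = -109.07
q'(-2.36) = 117.58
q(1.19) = -2.30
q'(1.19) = 5.58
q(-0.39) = -3.75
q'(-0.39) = 8.74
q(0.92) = -3.11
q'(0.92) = 0.82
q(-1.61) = -42.62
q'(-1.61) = 62.42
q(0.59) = -2.82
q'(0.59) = -2.04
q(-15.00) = -18467.00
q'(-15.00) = 3586.00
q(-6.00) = -1340.00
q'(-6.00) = 625.00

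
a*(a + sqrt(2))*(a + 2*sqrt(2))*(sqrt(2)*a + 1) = sqrt(2)*a^4 + 7*a^3 + 7*sqrt(2)*a^2 + 4*a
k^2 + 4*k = k*(k + 4)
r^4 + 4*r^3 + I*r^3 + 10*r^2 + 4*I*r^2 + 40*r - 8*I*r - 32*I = (r + 4)*(r - 2*I)*(r - I)*(r + 4*I)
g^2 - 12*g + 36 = (g - 6)^2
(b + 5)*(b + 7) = b^2 + 12*b + 35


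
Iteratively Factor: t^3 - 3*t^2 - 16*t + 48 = (t - 3)*(t^2 - 16) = (t - 3)*(t + 4)*(t - 4)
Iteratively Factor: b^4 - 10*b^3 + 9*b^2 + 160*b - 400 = (b - 5)*(b^3 - 5*b^2 - 16*b + 80) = (b - 5)*(b + 4)*(b^2 - 9*b + 20) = (b - 5)^2*(b + 4)*(b - 4)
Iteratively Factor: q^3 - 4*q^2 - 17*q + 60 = (q - 3)*(q^2 - q - 20) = (q - 3)*(q + 4)*(q - 5)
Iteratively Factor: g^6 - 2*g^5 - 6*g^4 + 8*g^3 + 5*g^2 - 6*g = (g + 1)*(g^5 - 3*g^4 - 3*g^3 + 11*g^2 - 6*g) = (g - 1)*(g + 1)*(g^4 - 2*g^3 - 5*g^2 + 6*g) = (g - 1)*(g + 1)*(g + 2)*(g^3 - 4*g^2 + 3*g) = g*(g - 1)*(g + 1)*(g + 2)*(g^2 - 4*g + 3) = g*(g - 3)*(g - 1)*(g + 1)*(g + 2)*(g - 1)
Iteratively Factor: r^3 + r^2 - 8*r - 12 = (r - 3)*(r^2 + 4*r + 4) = (r - 3)*(r + 2)*(r + 2)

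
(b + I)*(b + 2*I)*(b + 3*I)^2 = b^4 + 9*I*b^3 - 29*b^2 - 39*I*b + 18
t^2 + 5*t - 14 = (t - 2)*(t + 7)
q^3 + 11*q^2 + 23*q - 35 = (q - 1)*(q + 5)*(q + 7)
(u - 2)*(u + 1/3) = u^2 - 5*u/3 - 2/3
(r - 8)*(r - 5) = r^2 - 13*r + 40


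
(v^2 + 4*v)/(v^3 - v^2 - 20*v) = 1/(v - 5)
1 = 1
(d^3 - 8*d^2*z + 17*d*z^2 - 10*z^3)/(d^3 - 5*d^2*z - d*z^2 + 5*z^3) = (d - 2*z)/(d + z)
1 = 1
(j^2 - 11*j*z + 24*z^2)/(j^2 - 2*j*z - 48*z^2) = (j - 3*z)/(j + 6*z)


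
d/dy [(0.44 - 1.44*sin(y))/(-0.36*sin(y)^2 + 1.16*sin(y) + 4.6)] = (-0.5184*sin(y)^2 + 0.3168*sin(y) - 7.1344)*cos(y)/(0.1296*sin(y)^4 - 0.8352*sin(y)^3 - 1.9664*sin(y)^2 + 10.672*sin(y) + 21.16)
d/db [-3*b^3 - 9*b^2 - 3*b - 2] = -9*b^2 - 18*b - 3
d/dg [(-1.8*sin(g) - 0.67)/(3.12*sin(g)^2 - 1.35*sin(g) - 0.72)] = (5.616*sin(g)^2 + 4.1808*sin(g) + 0.3915)*cos(g)/(9.7344*sin(g)^4 - 8.424*sin(g)^3 - 2.6703*sin(g)^2 + 1.944*sin(g) + 0.5184)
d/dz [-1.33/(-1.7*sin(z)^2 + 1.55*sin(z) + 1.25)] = (2.0615 - 4.522*sin(z))*cos(z)/(-1.7*sin(z)^2 + 1.55*sin(z) + 1.25)^2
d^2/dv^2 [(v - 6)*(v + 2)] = 2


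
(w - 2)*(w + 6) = w^2 + 4*w - 12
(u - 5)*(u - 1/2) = u^2 - 11*u/2 + 5/2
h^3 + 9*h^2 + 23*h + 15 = (h + 1)*(h + 3)*(h + 5)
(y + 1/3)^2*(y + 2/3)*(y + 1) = y^4 + 7*y^3/3 + 17*y^2/9 + 17*y/27 + 2/27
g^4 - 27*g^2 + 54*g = g*(g - 3)^2*(g + 6)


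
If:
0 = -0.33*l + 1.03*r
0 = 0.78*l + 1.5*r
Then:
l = 0.00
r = 0.00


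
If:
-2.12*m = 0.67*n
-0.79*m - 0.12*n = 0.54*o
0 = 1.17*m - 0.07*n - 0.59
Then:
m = 0.42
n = -1.34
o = -0.32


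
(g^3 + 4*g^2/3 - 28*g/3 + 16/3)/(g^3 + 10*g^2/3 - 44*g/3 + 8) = (g + 4)/(g + 6)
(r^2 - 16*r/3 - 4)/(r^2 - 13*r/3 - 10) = (3*r + 2)/(3*r + 5)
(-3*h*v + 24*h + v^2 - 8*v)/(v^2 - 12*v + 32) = (-3*h + v)/(v - 4)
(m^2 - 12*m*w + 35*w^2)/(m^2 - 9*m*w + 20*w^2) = (-m + 7*w)/(-m + 4*w)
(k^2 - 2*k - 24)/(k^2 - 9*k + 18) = (k + 4)/(k - 3)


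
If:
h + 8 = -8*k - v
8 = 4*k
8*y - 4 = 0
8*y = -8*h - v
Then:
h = 20/7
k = 2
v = -188/7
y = 1/2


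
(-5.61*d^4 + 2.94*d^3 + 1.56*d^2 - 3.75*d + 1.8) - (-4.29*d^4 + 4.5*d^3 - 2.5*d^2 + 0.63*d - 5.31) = -1.32*d^4 - 1.56*d^3 + 4.06*d^2 - 4.38*d + 7.11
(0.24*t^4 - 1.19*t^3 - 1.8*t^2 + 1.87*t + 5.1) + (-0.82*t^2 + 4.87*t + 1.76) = 0.24*t^4 - 1.19*t^3 - 2.62*t^2 + 6.74*t + 6.86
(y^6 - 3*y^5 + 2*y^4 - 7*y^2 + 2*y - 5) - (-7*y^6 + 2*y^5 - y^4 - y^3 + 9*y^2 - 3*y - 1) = 8*y^6 - 5*y^5 + 3*y^4 + y^3 - 16*y^2 + 5*y - 4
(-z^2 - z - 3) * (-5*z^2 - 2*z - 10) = 5*z^4 + 7*z^3 + 27*z^2 + 16*z + 30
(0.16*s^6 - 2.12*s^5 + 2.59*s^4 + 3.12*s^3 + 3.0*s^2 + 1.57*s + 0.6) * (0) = 0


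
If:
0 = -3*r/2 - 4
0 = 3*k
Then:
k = 0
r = -8/3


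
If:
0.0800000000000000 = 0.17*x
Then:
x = 0.47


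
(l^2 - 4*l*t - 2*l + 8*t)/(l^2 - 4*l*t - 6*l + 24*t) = (l - 2)/(l - 6)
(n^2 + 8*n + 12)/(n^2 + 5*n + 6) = (n + 6)/(n + 3)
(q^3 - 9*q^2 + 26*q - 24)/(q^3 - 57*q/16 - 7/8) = 16*(q^2 - 7*q + 12)/(16*q^2 + 32*q + 7)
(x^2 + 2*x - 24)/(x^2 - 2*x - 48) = (x - 4)/(x - 8)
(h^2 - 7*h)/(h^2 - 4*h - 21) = h/(h + 3)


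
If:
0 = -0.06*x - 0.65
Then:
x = -10.83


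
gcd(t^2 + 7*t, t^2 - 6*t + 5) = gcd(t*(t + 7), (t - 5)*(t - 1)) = 1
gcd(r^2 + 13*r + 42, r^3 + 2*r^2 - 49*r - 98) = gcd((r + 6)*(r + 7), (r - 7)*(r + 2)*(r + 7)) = r + 7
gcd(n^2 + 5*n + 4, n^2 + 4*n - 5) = 1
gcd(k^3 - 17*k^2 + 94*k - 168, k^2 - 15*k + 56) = k - 7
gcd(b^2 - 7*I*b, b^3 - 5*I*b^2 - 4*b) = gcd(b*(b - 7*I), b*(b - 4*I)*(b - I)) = b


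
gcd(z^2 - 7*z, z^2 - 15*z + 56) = z - 7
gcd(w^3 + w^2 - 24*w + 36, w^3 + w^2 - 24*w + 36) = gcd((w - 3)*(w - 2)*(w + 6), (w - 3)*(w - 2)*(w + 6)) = w^3 + w^2 - 24*w + 36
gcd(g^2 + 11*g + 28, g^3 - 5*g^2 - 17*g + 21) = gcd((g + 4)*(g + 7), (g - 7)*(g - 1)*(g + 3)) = 1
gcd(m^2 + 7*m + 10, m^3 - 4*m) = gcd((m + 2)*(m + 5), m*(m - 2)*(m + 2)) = m + 2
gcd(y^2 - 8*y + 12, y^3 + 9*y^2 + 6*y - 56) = y - 2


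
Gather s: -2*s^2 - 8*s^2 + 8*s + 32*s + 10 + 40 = -10*s^2 + 40*s + 50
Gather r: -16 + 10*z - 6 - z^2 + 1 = -z^2 + 10*z - 21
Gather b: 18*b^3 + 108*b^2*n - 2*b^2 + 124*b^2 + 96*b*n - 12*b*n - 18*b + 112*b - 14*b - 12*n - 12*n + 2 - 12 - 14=18*b^3 + b^2*(108*n + 122) + b*(84*n + 80) - 24*n - 24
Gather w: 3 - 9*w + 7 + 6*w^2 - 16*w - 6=6*w^2 - 25*w + 4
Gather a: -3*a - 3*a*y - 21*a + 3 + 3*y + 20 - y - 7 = a*(-3*y - 24) + 2*y + 16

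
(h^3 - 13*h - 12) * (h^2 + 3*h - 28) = h^5 + 3*h^4 - 41*h^3 - 51*h^2 + 328*h + 336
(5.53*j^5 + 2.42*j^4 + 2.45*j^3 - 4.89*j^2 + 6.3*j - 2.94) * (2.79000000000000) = 15.4287*j^5 + 6.7518*j^4 + 6.8355*j^3 - 13.6431*j^2 + 17.577*j - 8.2026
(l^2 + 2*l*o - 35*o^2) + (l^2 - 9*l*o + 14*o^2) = 2*l^2 - 7*l*o - 21*o^2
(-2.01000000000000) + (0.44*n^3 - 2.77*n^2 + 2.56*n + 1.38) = 0.44*n^3 - 2.77*n^2 + 2.56*n - 0.63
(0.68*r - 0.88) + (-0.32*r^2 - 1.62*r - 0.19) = -0.32*r^2 - 0.94*r - 1.07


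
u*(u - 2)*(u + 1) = u^3 - u^2 - 2*u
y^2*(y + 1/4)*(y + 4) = y^4 + 17*y^3/4 + y^2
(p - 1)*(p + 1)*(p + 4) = p^3 + 4*p^2 - p - 4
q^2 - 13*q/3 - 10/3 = (q - 5)*(q + 2/3)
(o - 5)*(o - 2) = o^2 - 7*o + 10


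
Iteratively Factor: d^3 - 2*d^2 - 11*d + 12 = (d - 1)*(d^2 - d - 12) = (d - 4)*(d - 1)*(d + 3)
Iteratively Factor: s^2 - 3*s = (s)*(s - 3)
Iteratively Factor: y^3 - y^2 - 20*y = (y + 4)*(y^2 - 5*y) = y*(y + 4)*(y - 5)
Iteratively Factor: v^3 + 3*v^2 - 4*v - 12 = (v + 2)*(v^2 + v - 6) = (v - 2)*(v + 2)*(v + 3)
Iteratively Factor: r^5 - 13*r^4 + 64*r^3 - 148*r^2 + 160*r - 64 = (r - 1)*(r^4 - 12*r^3 + 52*r^2 - 96*r + 64) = (r - 2)*(r - 1)*(r^3 - 10*r^2 + 32*r - 32) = (r - 4)*(r - 2)*(r - 1)*(r^2 - 6*r + 8) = (r - 4)^2*(r - 2)*(r - 1)*(r - 2)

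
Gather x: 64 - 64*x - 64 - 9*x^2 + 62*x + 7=-9*x^2 - 2*x + 7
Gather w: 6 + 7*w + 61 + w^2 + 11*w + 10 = w^2 + 18*w + 77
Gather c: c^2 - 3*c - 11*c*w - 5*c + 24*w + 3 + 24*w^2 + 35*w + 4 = c^2 + c*(-11*w - 8) + 24*w^2 + 59*w + 7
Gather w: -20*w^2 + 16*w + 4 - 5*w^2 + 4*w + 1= -25*w^2 + 20*w + 5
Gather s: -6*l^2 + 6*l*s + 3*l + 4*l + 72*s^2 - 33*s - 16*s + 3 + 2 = -6*l^2 + 7*l + 72*s^2 + s*(6*l - 49) + 5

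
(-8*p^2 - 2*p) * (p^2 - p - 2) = -8*p^4 + 6*p^3 + 18*p^2 + 4*p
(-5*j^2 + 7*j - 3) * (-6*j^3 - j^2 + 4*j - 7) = 30*j^5 - 37*j^4 - 9*j^3 + 66*j^2 - 61*j + 21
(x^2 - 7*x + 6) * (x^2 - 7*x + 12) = x^4 - 14*x^3 + 67*x^2 - 126*x + 72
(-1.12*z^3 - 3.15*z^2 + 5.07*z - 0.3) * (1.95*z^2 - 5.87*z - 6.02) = -2.184*z^5 + 0.431900000000001*z^4 + 35.1194*z^3 - 11.3829*z^2 - 28.7604*z + 1.806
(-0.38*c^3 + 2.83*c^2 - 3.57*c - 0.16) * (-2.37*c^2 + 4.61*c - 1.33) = 0.9006*c^5 - 8.4589*c^4 + 22.0126*c^3 - 19.8424*c^2 + 4.0105*c + 0.2128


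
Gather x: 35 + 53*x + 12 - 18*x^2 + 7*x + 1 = -18*x^2 + 60*x + 48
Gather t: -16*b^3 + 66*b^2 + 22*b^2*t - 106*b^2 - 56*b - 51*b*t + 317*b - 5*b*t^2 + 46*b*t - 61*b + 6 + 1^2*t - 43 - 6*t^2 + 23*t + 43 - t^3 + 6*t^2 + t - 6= -16*b^3 - 40*b^2 - 5*b*t^2 + 200*b - t^3 + t*(22*b^2 - 5*b + 25)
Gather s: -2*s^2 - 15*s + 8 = -2*s^2 - 15*s + 8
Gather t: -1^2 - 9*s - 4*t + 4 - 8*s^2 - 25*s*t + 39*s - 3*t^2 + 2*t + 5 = -8*s^2 + 30*s - 3*t^2 + t*(-25*s - 2) + 8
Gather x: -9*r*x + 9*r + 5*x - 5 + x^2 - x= 9*r + x^2 + x*(4 - 9*r) - 5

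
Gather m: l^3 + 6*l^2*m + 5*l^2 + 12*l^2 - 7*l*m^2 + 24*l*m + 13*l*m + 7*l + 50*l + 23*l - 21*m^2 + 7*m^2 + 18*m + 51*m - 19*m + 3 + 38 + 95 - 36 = l^3 + 17*l^2 + 80*l + m^2*(-7*l - 14) + m*(6*l^2 + 37*l + 50) + 100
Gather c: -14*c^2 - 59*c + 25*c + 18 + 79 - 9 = -14*c^2 - 34*c + 88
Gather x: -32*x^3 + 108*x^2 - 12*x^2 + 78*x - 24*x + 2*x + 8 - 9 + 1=-32*x^3 + 96*x^2 + 56*x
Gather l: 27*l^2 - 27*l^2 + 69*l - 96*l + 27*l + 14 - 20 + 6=0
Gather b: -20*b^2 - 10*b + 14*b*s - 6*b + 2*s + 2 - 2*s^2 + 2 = -20*b^2 + b*(14*s - 16) - 2*s^2 + 2*s + 4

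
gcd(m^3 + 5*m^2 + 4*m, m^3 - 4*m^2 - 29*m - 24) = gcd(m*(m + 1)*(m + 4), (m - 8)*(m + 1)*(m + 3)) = m + 1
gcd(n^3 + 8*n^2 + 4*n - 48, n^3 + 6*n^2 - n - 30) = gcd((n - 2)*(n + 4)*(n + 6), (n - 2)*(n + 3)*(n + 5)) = n - 2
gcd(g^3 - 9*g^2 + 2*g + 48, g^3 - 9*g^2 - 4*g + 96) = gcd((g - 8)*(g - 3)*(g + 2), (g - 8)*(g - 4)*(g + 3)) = g - 8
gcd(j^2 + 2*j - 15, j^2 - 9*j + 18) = j - 3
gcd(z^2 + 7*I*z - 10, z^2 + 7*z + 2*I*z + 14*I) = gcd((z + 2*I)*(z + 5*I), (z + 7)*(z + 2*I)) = z + 2*I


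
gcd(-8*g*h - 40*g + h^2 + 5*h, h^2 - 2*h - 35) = h + 5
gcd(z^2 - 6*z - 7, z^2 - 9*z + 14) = z - 7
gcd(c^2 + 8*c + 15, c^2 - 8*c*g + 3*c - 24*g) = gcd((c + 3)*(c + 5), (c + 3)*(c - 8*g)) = c + 3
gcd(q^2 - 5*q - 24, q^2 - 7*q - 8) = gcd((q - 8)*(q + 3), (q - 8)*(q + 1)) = q - 8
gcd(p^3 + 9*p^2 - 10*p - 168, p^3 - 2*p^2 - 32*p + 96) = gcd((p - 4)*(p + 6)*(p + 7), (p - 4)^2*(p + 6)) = p^2 + 2*p - 24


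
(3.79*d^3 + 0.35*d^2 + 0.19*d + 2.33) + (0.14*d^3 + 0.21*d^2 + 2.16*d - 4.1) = 3.93*d^3 + 0.56*d^2 + 2.35*d - 1.77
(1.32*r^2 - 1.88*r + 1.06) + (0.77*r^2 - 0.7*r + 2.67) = 2.09*r^2 - 2.58*r + 3.73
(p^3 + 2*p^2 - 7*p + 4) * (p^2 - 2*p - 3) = p^5 - 14*p^3 + 12*p^2 + 13*p - 12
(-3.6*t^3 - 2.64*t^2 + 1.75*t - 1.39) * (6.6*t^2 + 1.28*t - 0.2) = -23.76*t^5 - 22.032*t^4 + 8.8908*t^3 - 6.406*t^2 - 2.1292*t + 0.278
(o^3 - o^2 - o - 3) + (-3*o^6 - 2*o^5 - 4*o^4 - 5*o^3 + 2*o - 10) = -3*o^6 - 2*o^5 - 4*o^4 - 4*o^3 - o^2 + o - 13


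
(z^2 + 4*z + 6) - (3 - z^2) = 2*z^2 + 4*z + 3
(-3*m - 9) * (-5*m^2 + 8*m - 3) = 15*m^3 + 21*m^2 - 63*m + 27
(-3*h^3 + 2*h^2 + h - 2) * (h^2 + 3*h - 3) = -3*h^5 - 7*h^4 + 16*h^3 - 5*h^2 - 9*h + 6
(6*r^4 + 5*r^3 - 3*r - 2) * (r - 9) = 6*r^5 - 49*r^4 - 45*r^3 - 3*r^2 + 25*r + 18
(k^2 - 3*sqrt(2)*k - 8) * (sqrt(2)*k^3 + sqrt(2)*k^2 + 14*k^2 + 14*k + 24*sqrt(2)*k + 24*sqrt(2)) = sqrt(2)*k^5 + sqrt(2)*k^4 + 8*k^4 - 26*sqrt(2)*k^3 + 8*k^3 - 256*k^2 - 26*sqrt(2)*k^2 - 192*sqrt(2)*k - 256*k - 192*sqrt(2)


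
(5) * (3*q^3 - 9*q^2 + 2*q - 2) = 15*q^3 - 45*q^2 + 10*q - 10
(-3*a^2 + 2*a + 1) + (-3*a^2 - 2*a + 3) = 4 - 6*a^2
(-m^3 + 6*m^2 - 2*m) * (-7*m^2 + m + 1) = 7*m^5 - 43*m^4 + 19*m^3 + 4*m^2 - 2*m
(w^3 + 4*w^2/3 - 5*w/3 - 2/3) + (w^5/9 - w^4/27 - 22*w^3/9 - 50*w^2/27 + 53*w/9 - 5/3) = w^5/9 - w^4/27 - 13*w^3/9 - 14*w^2/27 + 38*w/9 - 7/3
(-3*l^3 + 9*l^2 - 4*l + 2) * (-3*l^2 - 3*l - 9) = 9*l^5 - 18*l^4 + 12*l^3 - 75*l^2 + 30*l - 18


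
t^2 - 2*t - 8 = (t - 4)*(t + 2)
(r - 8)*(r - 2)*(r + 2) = r^3 - 8*r^2 - 4*r + 32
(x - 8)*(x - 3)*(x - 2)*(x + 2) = x^4 - 11*x^3 + 20*x^2 + 44*x - 96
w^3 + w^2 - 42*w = w*(w - 6)*(w + 7)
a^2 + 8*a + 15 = (a + 3)*(a + 5)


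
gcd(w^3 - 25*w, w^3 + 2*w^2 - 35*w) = w^2 - 5*w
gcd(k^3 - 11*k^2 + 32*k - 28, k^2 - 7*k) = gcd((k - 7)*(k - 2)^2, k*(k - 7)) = k - 7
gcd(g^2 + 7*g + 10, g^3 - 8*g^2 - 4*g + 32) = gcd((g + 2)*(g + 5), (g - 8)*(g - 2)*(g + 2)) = g + 2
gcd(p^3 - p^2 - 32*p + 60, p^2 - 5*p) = p - 5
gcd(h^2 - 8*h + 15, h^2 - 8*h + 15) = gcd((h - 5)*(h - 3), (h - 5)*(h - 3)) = h^2 - 8*h + 15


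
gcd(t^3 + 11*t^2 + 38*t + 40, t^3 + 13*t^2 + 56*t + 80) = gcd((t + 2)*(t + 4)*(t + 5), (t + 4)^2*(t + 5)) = t^2 + 9*t + 20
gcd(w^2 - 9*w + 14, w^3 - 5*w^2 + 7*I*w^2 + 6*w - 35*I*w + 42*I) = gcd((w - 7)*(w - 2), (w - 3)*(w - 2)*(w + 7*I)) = w - 2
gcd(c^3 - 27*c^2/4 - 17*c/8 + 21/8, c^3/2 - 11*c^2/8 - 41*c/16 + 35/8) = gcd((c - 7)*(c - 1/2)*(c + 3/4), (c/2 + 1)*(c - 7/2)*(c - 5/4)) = 1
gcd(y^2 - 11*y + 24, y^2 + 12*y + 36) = 1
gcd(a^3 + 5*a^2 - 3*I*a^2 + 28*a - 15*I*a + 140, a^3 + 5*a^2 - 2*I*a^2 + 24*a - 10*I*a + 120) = a^2 + a*(5 + 4*I) + 20*I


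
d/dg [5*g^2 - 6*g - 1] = 10*g - 6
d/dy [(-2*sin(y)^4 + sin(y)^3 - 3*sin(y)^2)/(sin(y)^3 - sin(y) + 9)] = (-2*sin(y)^5 + 9*sin(y)^3 - 74*sin(y)^2 + 30*sin(y) - 54)*sin(y)*cos(y)/(sin(y)^3 - sin(y) + 9)^2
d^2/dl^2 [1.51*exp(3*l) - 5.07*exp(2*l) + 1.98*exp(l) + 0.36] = (13.59*exp(2*l) - 20.28*exp(l) + 1.98)*exp(l)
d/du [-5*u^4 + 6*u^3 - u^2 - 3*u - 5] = -20*u^3 + 18*u^2 - 2*u - 3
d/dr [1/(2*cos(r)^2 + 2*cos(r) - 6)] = (2*cos(r) + 1)*sin(r)/(2*(cos(r)^2 + cos(r) - 3)^2)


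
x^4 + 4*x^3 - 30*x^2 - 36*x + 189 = (x - 3)^2*(x + 3)*(x + 7)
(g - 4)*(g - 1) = g^2 - 5*g + 4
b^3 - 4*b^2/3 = b^2*(b - 4/3)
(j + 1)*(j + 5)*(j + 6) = j^3 + 12*j^2 + 41*j + 30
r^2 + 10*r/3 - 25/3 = (r - 5/3)*(r + 5)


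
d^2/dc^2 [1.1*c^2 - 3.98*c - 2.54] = 2.20000000000000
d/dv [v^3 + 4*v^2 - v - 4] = 3*v^2 + 8*v - 1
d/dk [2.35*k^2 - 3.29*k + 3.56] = 4.7*k - 3.29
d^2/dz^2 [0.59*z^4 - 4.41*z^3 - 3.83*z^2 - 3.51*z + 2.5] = 7.08*z^2 - 26.46*z - 7.66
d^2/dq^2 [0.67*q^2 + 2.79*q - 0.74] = 1.34000000000000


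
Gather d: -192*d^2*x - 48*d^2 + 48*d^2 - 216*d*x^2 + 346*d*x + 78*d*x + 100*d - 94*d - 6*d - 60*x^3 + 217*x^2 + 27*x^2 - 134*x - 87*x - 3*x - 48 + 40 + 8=-192*d^2*x + d*(-216*x^2 + 424*x) - 60*x^3 + 244*x^2 - 224*x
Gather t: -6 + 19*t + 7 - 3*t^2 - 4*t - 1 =-3*t^2 + 15*t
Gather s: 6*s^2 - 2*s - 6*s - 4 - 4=6*s^2 - 8*s - 8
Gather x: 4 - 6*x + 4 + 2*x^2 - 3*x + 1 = 2*x^2 - 9*x + 9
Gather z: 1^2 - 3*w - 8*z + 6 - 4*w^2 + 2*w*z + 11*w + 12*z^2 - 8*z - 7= -4*w^2 + 8*w + 12*z^2 + z*(2*w - 16)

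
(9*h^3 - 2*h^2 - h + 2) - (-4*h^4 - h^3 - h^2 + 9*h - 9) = 4*h^4 + 10*h^3 - h^2 - 10*h + 11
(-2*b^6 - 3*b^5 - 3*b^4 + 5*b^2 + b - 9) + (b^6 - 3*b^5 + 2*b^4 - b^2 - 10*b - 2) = -b^6 - 6*b^5 - b^4 + 4*b^2 - 9*b - 11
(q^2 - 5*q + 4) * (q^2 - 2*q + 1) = q^4 - 7*q^3 + 15*q^2 - 13*q + 4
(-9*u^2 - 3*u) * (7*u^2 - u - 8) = -63*u^4 - 12*u^3 + 75*u^2 + 24*u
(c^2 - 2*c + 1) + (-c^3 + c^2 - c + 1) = -c^3 + 2*c^2 - 3*c + 2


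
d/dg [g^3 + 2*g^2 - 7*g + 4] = 3*g^2 + 4*g - 7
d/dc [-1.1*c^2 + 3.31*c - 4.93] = 3.31 - 2.2*c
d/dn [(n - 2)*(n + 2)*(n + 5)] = 3*n^2 + 10*n - 4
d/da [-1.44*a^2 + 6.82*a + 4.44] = 6.82 - 2.88*a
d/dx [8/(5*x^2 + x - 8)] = 8*(-10*x - 1)/(5*x^2 + x - 8)^2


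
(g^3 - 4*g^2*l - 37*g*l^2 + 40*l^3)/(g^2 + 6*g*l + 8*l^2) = (g^3 - 4*g^2*l - 37*g*l^2 + 40*l^3)/(g^2 + 6*g*l + 8*l^2)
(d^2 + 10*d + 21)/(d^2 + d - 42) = (d + 3)/(d - 6)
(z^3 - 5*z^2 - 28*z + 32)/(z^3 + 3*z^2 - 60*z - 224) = (z - 1)/(z + 7)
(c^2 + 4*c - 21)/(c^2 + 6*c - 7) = (c - 3)/(c - 1)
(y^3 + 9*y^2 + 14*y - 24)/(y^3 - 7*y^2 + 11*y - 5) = (y^2 + 10*y + 24)/(y^2 - 6*y + 5)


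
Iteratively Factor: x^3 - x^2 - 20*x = (x)*(x^2 - x - 20) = x*(x - 5)*(x + 4)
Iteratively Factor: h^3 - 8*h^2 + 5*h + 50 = (h + 2)*(h^2 - 10*h + 25) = (h - 5)*(h + 2)*(h - 5)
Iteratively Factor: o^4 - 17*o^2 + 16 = (o - 1)*(o^3 + o^2 - 16*o - 16) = (o - 1)*(o + 1)*(o^2 - 16) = (o - 1)*(o + 1)*(o + 4)*(o - 4)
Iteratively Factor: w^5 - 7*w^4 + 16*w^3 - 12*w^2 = (w - 2)*(w^4 - 5*w^3 + 6*w^2) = w*(w - 2)*(w^3 - 5*w^2 + 6*w) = w*(w - 3)*(w - 2)*(w^2 - 2*w) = w*(w - 3)*(w - 2)^2*(w)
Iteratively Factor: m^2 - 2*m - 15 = (m - 5)*(m + 3)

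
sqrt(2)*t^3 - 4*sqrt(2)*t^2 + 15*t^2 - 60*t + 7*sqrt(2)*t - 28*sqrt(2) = (t - 4)*(t + 7*sqrt(2))*(sqrt(2)*t + 1)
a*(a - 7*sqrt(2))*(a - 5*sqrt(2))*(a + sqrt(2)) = a^4 - 11*sqrt(2)*a^3 + 46*a^2 + 70*sqrt(2)*a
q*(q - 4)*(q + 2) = q^3 - 2*q^2 - 8*q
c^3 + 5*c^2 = c^2*(c + 5)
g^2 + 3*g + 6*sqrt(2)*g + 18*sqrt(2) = (g + 3)*(g + 6*sqrt(2))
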